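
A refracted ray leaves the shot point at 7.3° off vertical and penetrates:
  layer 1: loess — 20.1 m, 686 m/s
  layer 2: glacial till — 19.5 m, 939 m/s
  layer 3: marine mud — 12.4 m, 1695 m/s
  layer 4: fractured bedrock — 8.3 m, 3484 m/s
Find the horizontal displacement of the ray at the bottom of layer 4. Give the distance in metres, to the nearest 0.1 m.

Ray parameter p = sin 7.3° / 686 m/s = 1.8523e-04 s/m.
Layer 1: θ = 7.30°; offset = 20.1·tan 7.30° = 2.575 m.
Layer 2: sin θ = p·939 = 0.1739 → θ = 10.02°; offset = 19.5·tan 10.02° = 3.444 m.
Layer 3: sin θ = p·1695 = 0.3140 → θ = 18.30°; offset = 12.4·tan 18.30° = 4.100 m.
Layer 4: sin θ = p·3484 = 0.6453 → θ = 40.19°; offset = 8.3·tan 40.19° = 7.012 m.
Total horizontal offset = 17.131 m.

17.1 m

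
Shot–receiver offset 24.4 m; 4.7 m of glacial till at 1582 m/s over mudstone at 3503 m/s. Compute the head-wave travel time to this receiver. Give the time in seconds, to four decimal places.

t = x/V₂ + 2h·√(V₂²−V₁²)/(V₁V₂).
√(V₂²−V₁²) = √(3503²−1582²) = 3125.4 m/s; delay term = 2·4.7·3125.4/(1582·3503) = 0.00530 s.
t = 24.4/3503 + 0.00530 = 0.01227 s.

0.0123 s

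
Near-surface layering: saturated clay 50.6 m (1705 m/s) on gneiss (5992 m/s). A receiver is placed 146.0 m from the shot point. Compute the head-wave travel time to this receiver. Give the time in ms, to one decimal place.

81.3 ms

t = x/V₂ + 2h·√(V₂²−V₁²)/(V₁V₂).
√(V₂²−V₁²) = √(5992²−1705²) = 5744.3 m/s; delay term = 2·50.6·5744.3/(1705·5992) = 0.05690 s.
t = 146.0/5992 + 0.05690 = 0.08127 s.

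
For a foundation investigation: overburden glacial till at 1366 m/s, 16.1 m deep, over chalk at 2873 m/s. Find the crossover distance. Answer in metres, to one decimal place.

θ_c = arcsin(1366/2873) = 28.39°, so cos θ_c = 0.8797 and tᵢ = 2h cos θ_c/V₁ = 0.0207 s.
At crossover x/V₁ = x/V₂ + tᵢ ⇒ x = tᵢ/(1/V₁ − 1/V₂) = 0.02074/(7.3206e-04 − 3.4807e-04) = 54.00 m.

54.0 m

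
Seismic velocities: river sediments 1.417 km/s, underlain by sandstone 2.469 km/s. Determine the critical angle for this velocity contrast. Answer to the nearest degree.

35°

Critical incidence: sin θ_c = V₁/V₂ = 1.417/2.469 = 0.5739.
θ_c = arcsin 0.5739 = 35.02°.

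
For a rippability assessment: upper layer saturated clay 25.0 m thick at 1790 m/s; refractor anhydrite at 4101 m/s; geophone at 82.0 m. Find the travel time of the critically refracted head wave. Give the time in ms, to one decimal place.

45.1 ms

t = x/V₂ + 2h·√(V₂²−V₁²)/(V₁V₂).
√(V₂²−V₁²) = √(4101²−1790²) = 3689.7 m/s; delay term = 2·25.0·3689.7/(1790·4101) = 0.02513 s.
t = 82.0/4101 + 0.02513 = 0.04513 s.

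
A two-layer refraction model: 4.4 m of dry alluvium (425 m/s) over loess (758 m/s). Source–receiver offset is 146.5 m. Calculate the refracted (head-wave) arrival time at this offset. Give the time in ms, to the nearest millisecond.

θ_c = arcsin(V₁/V₂) = arcsin(425/758) = 34.10°, cos θ_c = 0.8280.
Intercept time tᵢ = 2h cos θ_c / V₁ = 2·4.4·0.8280/425 = 0.01715 s.
t = x/V₂ + tᵢ = 146.5/758 + 0.01715 = 0.21042 s.

210 ms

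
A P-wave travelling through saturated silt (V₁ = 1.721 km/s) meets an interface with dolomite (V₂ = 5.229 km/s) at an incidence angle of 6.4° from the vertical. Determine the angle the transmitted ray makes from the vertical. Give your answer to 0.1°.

Snell's law: sin θ₂ = (V₂/V₁)·sin θ₁ = (5.229/1.721)·sin 6.4° = 0.3387.
θ₂ = sin⁻¹(0.3387) = 19.80° (from vertical).

19.8°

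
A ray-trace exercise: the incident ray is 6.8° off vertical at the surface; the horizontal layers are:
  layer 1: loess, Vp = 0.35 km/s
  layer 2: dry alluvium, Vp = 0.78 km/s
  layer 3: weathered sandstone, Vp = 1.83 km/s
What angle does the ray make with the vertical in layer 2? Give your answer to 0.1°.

15.3°

Snell's law across each interface conserves sin θ / V, so sin θ_2 = V_2·sin θ₁/V₁.
sin θ_2 = 0.78 × sin 6.8° / 0.35 = 0.2639.
θ_2 = arcsin 0.2639 = 15.30°.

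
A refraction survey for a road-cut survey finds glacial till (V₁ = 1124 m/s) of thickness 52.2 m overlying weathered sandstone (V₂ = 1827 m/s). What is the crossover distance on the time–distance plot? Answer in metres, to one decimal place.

θ_c = arcsin(1124/1827) = 37.97°, so cos θ_c = 0.7884 and tᵢ = 2h cos θ_c/V₁ = 0.0732 s.
At crossover x/V₁ = x/V₂ + tᵢ ⇒ x = tᵢ/(1/V₁ − 1/V₂) = 0.07322/(8.8968e-04 − 5.4735e-04) = 213.90 m.

213.9 m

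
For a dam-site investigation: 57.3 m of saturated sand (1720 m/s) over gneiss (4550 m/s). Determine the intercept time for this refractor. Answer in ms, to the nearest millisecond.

θ_c = arcsin(V₁/V₂) = arcsin(1720/4550) = 22.21°; cos θ_c = 0.9258.
tᵢ = 2h·cos θ_c / V₁ = 2·57.3·0.9258 / 1720 = 0.06168 s.

62 ms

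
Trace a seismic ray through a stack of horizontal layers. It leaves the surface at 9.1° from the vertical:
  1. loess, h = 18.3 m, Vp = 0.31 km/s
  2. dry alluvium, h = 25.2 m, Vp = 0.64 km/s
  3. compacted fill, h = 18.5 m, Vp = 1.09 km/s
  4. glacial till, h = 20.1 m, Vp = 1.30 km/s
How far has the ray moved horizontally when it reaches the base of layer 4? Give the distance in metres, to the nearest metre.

42 m

Ray parameter p = sin 9.1° / 0.31 km/s = 5.1019e-01 s/km.
Layer 1: θ = 9.10°; offset = 18.3·tan 9.10° = 2.931 m.
Layer 2: sin θ = p·0.64 = 0.3265 → θ = 19.06°; offset = 25.2·tan 19.06° = 8.705 m.
Layer 3: sin θ = p·1.09 = 0.5561 → θ = 33.79°; offset = 18.5·tan 33.79° = 12.378 m.
Layer 4: sin θ = p·1.30 = 0.6632 → θ = 41.55°; offset = 20.1·tan 41.55° = 17.813 m.
Total horizontal offset = 41.828 m.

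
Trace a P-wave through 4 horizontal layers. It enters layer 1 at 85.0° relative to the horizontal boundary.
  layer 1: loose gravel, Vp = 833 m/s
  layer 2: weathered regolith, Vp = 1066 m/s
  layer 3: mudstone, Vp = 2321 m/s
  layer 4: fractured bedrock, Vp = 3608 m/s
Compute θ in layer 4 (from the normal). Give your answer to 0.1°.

22.2°

From the normal: θ₁ = 90° − 85.0° = 5.0°.
Ray parameter p = sin 5.0° / 833 = 1.0463e-04 s/m.
sin θ_4 = p·V_4 = 1.0463e-04 × 3608 = 0.3775.
θ_4 = arcsin 0.3775 = 22.18°.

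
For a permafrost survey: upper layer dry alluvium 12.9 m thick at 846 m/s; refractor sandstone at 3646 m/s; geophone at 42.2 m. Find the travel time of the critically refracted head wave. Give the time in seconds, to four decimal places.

t = x/V₂ + 2h·√(V₂²−V₁²)/(V₁V₂).
√(V₂²−V₁²) = √(3646²−846²) = 3546.5 m/s; delay term = 2·12.9·3546.5/(846·3646) = 0.02966 s.
t = 42.2/3646 + 0.02966 = 0.04124 s.

0.0412 s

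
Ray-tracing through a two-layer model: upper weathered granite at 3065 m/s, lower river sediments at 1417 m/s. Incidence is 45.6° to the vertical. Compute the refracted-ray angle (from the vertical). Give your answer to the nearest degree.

sin θ₁/V₁ = sin θ₂/V₂ ⇒ sin θ₂ = 1417·sin 45.6°/3065 = 1417·0.7145/3065 = 0.3303.
θ₂ = arcsin 0.3303 = 19.29° from the normal.

19°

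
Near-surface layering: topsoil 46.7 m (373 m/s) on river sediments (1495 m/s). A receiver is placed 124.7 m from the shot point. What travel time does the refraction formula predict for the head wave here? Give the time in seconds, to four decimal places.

0.3259 s

t = x/V₂ + 2h·√(V₂²−V₁²)/(V₁V₂).
√(V₂²−V₁²) = √(1495²−373²) = 1447.7 m/s; delay term = 2·46.7·1447.7/(373·1495) = 0.24248 s.
t = 124.7/1495 + 0.24248 = 0.32589 s.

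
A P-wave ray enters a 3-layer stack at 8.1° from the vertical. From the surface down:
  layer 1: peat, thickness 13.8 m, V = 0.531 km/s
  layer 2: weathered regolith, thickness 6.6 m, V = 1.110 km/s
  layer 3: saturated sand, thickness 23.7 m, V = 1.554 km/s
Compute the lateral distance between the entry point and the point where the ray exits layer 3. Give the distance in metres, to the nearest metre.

Apply Snell's law at each interface; in layer i the horizontal offset is hᵢ·tan θᵢ.
Layer 1: θ = 8.10°; offset = 13.8·tan 8.10° = 1.964 m.
Layer 2: sin θ = 1.110·sin 8.1°/0.531 = 0.2945, θ = 17.13°; offset = 6.6·tan 17.13° = 2.034 m.
Layer 3: sin θ = 1.554·sin 8.1°/0.531 = 0.4124, θ = 24.35°; offset = 23.7·tan 24.35° = 10.727 m.
Σ offsets = 14.726 m.

15 m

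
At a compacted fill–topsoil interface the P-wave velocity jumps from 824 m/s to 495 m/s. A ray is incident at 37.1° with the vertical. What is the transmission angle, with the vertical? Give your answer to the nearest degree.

sin θ₁/V₁ = sin θ₂/V₂ ⇒ sin θ₂ = 495·sin 37.1°/824 = 495·0.6032/824 = 0.3624.
θ₂ = arcsin 0.3624 = 21.25° from the normal.

21°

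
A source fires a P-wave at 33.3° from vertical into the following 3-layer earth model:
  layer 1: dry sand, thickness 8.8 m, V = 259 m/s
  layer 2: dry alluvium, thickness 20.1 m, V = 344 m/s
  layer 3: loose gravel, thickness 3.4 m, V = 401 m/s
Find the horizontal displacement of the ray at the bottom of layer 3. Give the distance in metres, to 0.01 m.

p = sin θ₁/V₁ = sin 33.3°/259 = 2.1198e-03 s/m is conserved through the stack.
Layer 1: θ = 33.30°; offset = 8.8·tan 33.30° = 5.7805 m.
Layer 2: sin θ = p·344 = 0.7292 → θ = 46.82°; offset = 20.1·tan 46.82° = 21.4191 m.
Layer 3: sin θ = p·401 = 0.8500 → θ = 58.22°; offset = 3.4·tan 58.22° = 5.4869 m.
Summing the layer offsets gives 32.6865 m.

32.69 m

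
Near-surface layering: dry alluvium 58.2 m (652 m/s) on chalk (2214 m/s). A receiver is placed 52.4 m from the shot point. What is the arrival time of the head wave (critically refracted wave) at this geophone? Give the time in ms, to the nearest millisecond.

t = x/V₂ + 2h·√(V₂²−V₁²)/(V₁V₂).
√(V₂²−V₁²) = √(2214²−652²) = 2115.8 m/s; delay term = 2·58.2·2115.8/(652·2214) = 0.17061 s.
t = 52.4/2214 + 0.17061 = 0.19428 s.

194 ms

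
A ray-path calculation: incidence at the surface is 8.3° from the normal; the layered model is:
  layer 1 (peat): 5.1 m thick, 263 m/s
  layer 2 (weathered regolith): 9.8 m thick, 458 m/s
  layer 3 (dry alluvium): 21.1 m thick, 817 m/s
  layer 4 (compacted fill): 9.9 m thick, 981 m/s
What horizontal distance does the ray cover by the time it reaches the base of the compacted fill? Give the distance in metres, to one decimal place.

Ray parameter p = sin 8.3° / 263 m/s = 5.4888e-04 s/m.
Layer 1: θ = 8.30°; offset = 5.1·tan 8.30° = 0.744 m.
Layer 2: sin θ = p·458 = 0.2514 → θ = 14.56°; offset = 9.8·tan 14.56° = 2.545 m.
Layer 3: sin θ = p·817 = 0.4484 → θ = 26.64°; offset = 21.1·tan 26.64° = 10.586 m.
Layer 4: sin θ = p·981 = 0.5385 → θ = 32.58°; offset = 9.9·tan 32.58° = 6.326 m.
Total horizontal offset = 20.202 m.

20.2 m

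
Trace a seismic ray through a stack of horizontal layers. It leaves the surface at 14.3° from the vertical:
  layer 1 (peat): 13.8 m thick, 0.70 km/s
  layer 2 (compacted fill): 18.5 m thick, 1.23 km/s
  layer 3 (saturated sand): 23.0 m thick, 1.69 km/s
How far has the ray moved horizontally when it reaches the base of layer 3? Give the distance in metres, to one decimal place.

29.5 m

p = sin θ₁/V₁ = sin 14.3°/0.70 = 3.5286e-01 s/km is conserved through the stack.
Layer 1: θ = 14.30°; offset = 13.8·tan 14.30° = 3.518 m.
Layer 2: sin θ = p·1.23 = 0.4340 → θ = 25.72°; offset = 18.5·tan 25.72° = 8.912 m.
Layer 3: sin θ = p·1.69 = 0.5963 → θ = 36.61°; offset = 23.0·tan 36.61° = 17.086 m.
Σ offsets = 29.516 m.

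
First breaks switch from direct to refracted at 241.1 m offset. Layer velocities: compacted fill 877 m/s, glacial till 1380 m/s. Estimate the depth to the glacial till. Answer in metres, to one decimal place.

x_cross = 2h·√((V₂+V₁)/(V₂−V₁)) → h = x_cross / (2·√((V₂+V₁)/(V₂−V₁))).
√((V₂+V₁)/(V₂−V₁)) = √((1380+877)/(1380−877)) = 2.1183.
h = 241.1 / (2·2.1183) = 56.91 m.

56.9 m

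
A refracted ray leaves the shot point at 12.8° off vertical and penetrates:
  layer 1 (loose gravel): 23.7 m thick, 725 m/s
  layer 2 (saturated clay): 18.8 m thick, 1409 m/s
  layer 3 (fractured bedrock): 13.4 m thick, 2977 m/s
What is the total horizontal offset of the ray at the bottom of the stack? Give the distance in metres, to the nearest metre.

44 m

p = sin θ₁/V₁ = sin 12.8°/725 = 3.0558e-04 s/m is conserved through the stack.
Layer 1: θ = 12.80°; offset = 23.7·tan 12.80° = 5.385 m.
Layer 2: sin θ = p·1409 = 0.4306 → θ = 25.50°; offset = 18.8·tan 25.50° = 8.969 m.
Layer 3: sin θ = p·2977 = 0.9097 → θ = 65.47°; offset = 13.4·tan 65.47° = 29.359 m.
Σ offsets = 43.712 m.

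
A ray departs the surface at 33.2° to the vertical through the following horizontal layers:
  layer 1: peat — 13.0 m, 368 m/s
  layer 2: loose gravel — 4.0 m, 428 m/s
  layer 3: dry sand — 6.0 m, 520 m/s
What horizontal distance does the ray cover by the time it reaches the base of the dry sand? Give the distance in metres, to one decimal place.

19.1 m

Apply Snell's law at each interface; in layer i the horizontal offset is hᵢ·tan θᵢ.
Layer 1: θ = 33.20°; offset = 13.0·tan 33.20° = 8.507 m.
Layer 2: sin θ = 428·sin 33.2°/368 = 0.6368, θ = 39.56°; offset = 4.0·tan 39.56° = 3.304 m.
Layer 3: sin θ = 520·sin 33.2°/368 = 0.7737, θ = 50.69°; offset = 6.0·tan 50.69° = 7.328 m.
Summing the layer offsets gives 19.139 m.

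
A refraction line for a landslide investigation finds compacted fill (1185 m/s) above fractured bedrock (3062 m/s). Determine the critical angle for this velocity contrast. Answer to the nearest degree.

23°

Critical incidence: sin θ_c = V₁/V₂ = 1185/3062 = 0.3870.
θ_c = arcsin 0.3870 = 22.77°.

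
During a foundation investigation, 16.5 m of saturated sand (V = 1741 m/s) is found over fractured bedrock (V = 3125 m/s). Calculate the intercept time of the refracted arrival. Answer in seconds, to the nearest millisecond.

tᵢ = 2h·√(V₂²−V₁²)/(V₁V₂).
√(V₂²−V₁²) = √(3125²−1741²) = 2595.1 m/s.
tᵢ = 2·16.5·2595.1/(1741·3125) = 0.01574 s.

0.016 s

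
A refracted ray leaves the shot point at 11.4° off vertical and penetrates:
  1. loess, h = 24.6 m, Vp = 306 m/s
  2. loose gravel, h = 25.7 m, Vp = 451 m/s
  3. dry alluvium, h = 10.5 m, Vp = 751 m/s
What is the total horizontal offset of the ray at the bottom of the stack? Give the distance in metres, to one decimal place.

18.6 m

Ray parameter p = sin 11.4° / 306 m/s = 6.4594e-04 s/m.
Layer 1: θ = 11.40°; offset = 24.6·tan 11.40° = 4.960 m.
Layer 2: sin θ = p·451 = 0.2913 → θ = 16.94°; offset = 25.7·tan 16.94° = 7.826 m.
Layer 3: sin θ = p·751 = 0.4851 → θ = 29.02°; offset = 10.5·tan 29.02° = 5.825 m.
Summing the layer offsets gives 18.611 m.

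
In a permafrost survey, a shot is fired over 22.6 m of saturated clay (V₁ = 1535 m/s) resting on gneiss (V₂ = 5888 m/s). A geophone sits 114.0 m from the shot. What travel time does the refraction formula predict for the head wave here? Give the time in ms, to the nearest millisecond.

48 ms

θ_c = arcsin(V₁/V₂) = arcsin(1535/5888) = 15.11°, cos θ_c = 0.9654.
Intercept time tᵢ = 2h cos θ_c / V₁ = 2·22.6·0.9654/1535 = 0.02843 s.
t = x/V₂ + tᵢ = 114.0/5888 + 0.02843 = 0.04779 s.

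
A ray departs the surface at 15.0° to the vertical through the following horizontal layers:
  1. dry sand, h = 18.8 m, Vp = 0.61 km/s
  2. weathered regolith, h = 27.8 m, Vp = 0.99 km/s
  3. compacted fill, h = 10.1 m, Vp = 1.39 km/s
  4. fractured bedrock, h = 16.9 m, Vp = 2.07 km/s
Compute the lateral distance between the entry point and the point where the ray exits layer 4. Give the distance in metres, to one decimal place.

56.3 m

Apply Snell's law at each interface; in layer i the horizontal offset is hᵢ·tan θᵢ.
Layer 1: θ = 15.00°; offset = 18.8·tan 15.00° = 5.037 m.
Layer 2: sin θ = 0.99·sin 15.0°/0.61 = 0.4201, θ = 24.84°; offset = 27.8·tan 24.84° = 12.868 m.
Layer 3: sin θ = 1.39·sin 15.0°/0.61 = 0.5898, θ = 36.14°; offset = 10.1·tan 36.14° = 7.376 m.
Layer 4: sin θ = 2.07·sin 15.0°/0.61 = 0.8783, θ = 61.44°; offset = 16.9·tan 61.44° = 31.044 m.
Σ offsets = 56.325 m.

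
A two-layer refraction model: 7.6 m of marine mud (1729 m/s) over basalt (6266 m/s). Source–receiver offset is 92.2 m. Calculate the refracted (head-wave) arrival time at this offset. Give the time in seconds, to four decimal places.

t = x/V₂ + 2h·√(V₂²−V₁²)/(V₁V₂).
√(V₂²−V₁²) = √(6266²−1729²) = 6022.7 m/s; delay term = 2·7.6·6022.7/(1729·6266) = 0.00845 s.
t = 92.2/6266 + 0.00845 = 0.02316 s.

0.0232 s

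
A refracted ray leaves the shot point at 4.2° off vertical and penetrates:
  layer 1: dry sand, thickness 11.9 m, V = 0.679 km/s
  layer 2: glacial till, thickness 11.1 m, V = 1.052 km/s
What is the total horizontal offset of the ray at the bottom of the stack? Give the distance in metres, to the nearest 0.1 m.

2.1 m

Ray parameter p = sin 4.2° / 0.679 km/s = 1.0786e-01 s/km.
Layer 1: θ = 4.20°; offset = 11.9·tan 4.20° = 0.874 m.
Layer 2: sin θ = p·1.052 = 0.1135 → θ = 6.52°; offset = 11.1·tan 6.52° = 1.268 m.
Total horizontal offset = 2.142 m.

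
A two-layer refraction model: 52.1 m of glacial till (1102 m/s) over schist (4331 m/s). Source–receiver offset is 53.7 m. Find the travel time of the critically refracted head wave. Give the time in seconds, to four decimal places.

θ_c = arcsin(V₁/V₂) = arcsin(1102/4331) = 14.74°, cos θ_c = 0.9671.
Intercept time tᵢ = 2h cos θ_c / V₁ = 2·52.1·0.9671/1102 = 0.09144 s.
t = x/V₂ + tᵢ = 53.7/4331 + 0.09144 = 0.10384 s.

0.1038 s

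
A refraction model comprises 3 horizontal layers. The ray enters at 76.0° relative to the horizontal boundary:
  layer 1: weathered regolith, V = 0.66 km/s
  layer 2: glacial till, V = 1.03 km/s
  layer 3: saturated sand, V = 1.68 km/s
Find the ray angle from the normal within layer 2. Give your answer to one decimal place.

From the normal: θ₁ = 90° − 76.0° = 14.0°.
Ray parameter p = sin 14.0° / 0.66 = 3.6655e-01 s/km.
sin θ_2 = p·V_2 = 3.6655e-01 × 1.03 = 0.3775.
θ_2 = arcsin 0.3775 = 22.18°.

22.2°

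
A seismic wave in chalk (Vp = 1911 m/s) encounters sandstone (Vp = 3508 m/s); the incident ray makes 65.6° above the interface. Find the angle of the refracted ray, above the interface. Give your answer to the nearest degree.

Angle from the normal: 90° − 65.6° = 24.4°.
Snell's law: sin θ₂ = (V₂/V₁)·sin θ₁ = (3508/1911)·sin 24.4° = 0.7583.
θ₂ = sin⁻¹(0.7583) = 49.32° (from vertical).
From the interface: 90° − 49.32° = 40.68°.

41°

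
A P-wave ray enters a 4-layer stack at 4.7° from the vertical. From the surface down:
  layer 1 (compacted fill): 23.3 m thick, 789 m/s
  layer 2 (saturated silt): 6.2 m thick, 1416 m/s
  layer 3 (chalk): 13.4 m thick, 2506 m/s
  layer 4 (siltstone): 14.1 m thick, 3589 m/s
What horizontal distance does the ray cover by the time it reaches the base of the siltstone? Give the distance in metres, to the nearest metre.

Apply Snell's law at each interface; in layer i the horizontal offset is hᵢ·tan θᵢ.
Layer 1: θ = 4.70°; offset = 23.3·tan 4.70° = 1.916 m.
Layer 2: sin θ = 1416·sin 4.7°/789 = 0.1471, θ = 8.46°; offset = 6.2·tan 8.46° = 0.922 m.
Layer 3: sin θ = 2506·sin 4.7°/789 = 0.2603, θ = 15.08°; offset = 13.4·tan 15.08° = 3.612 m.
Layer 4: sin θ = 3589·sin 4.7°/789 = 0.3727, θ = 21.88°; offset = 14.1·tan 21.88° = 5.663 m.
Σ offsets = 12.113 m.

12 m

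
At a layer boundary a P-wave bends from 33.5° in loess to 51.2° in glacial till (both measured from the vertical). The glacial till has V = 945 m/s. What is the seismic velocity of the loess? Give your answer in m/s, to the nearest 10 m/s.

sin 33.5° = 0.5519; sin 51.2° = 0.7793.
V₁ = V₂·(sin θ₁/sin θ₂) = 945·(0.5519/0.7793) = 669.26 m/s.

670 m/s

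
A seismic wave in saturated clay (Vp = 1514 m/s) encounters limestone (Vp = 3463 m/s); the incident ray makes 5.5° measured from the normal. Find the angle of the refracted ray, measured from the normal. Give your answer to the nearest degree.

13°

sin θ₁/V₁ = sin θ₂/V₂ ⇒ sin θ₂ = 3463·sin 5.5°/1514 = 3463·0.0958/1514 = 0.2192.
θ₂ = arcsin 0.2192 = 12.66° from the normal.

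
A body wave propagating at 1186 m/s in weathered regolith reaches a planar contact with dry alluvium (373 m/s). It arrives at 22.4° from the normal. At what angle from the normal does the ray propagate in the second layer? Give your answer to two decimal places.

Snell's law: sin θ₂ = (V₂/V₁)·sin θ₁ = (373/1186)·sin 22.4° = 0.1198.
θ₂ = arcsin 0.1198 = 6.88° from the normal.

6.88°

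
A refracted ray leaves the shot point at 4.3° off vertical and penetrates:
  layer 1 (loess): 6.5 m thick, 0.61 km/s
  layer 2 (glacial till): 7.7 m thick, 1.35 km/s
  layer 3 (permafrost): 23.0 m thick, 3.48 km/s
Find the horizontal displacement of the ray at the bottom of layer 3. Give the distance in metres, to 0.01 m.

p = sin θ₁/V₁ = sin 4.3°/0.61 = 1.2292e-01 s/km is conserved through the stack.
Layer 1: θ = 4.30°; offset = 6.5·tan 4.30° = 0.4887 m.
Layer 2: sin θ = p·1.35 = 0.1659 → θ = 9.55°; offset = 7.7·tan 9.55° = 1.2957 m.
Layer 3: sin θ = p·3.48 = 0.4277 → θ = 25.32°; offset = 23.0·tan 25.32° = 10.8842 m.
Total horizontal offset = 12.6686 m.

12.67 m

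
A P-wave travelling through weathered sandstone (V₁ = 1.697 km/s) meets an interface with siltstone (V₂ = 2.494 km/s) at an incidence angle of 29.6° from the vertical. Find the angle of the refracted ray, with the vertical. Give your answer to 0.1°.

46.5°

sin θ₁/V₁ = sin θ₂/V₂ ⇒ sin θ₂ = 2.494·sin 29.6°/1.697 = 2.494·0.4939/1.697 = 0.7259.
θ₂ = arcsin 0.7259 = 46.55° from the normal.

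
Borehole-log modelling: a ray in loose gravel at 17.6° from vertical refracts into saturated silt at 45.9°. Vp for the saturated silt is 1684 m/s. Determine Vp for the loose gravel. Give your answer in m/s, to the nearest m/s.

709 m/s

Snell's law: sin 17.6°/V₁ = sin 45.9°/V₂.
V₁ = V₂·sin 17.6°/sin 45.9° = 1684 × 0.4211 = 709.05 m/s.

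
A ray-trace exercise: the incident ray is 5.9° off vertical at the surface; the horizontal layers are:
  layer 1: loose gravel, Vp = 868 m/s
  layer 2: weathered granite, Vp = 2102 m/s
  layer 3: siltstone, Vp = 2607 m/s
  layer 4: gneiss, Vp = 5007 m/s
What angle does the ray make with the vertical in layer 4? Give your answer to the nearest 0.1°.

Snell's law across each interface conserves sin θ / V, so sin θ_4 = V_4·sin θ₁/V₁.
sin θ_4 = 5007 × sin 5.9° / 868 = 0.5930.
θ_4 = 36.37° from the vertical.

36.4°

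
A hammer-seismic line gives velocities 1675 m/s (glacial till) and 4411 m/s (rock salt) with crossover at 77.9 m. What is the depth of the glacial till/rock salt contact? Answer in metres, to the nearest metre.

h = (x_cross/2)·√((V₂−V₁)/(V₂+V₁)).
(V₂−V₁)/(V₂+V₁) = (4411−1675)/(4411+1675) = 0.4496; √ = 0.6705.
h = (77.9/2)·0.6705 = 26.12 m.

26 m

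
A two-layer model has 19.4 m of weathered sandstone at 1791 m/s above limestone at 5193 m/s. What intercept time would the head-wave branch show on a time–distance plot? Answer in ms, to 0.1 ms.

tᵢ = 2h·√(V₂²−V₁²)/(V₁V₂).
√(V₂²−V₁²) = √(5193²−1791²) = 4874.4 m/s.
tᵢ = 2·19.4·4874.4/(1791·5193) = 0.02033 s.

20.3 ms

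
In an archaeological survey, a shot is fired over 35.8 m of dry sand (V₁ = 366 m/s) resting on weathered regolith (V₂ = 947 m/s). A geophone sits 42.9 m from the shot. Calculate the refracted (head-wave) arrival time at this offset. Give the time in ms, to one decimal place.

225.7 ms

t = x/V₂ + 2h·√(V₂²−V₁²)/(V₁V₂).
√(V₂²−V₁²) = √(947²−366²) = 873.4 m/s; delay term = 2·35.8·873.4/(366·947) = 0.18043 s.
t = 42.9/947 + 0.18043 = 0.22573 s.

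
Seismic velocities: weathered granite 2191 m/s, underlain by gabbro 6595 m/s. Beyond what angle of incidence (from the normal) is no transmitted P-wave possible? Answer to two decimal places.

19.40°

At critical incidence the refracted ray runs along the interface (θ₂ = 90°), so sin θ_c = V₁/V₂.
θ_c = arcsin(2191/6595) = arcsin 0.3322 = 19.40°.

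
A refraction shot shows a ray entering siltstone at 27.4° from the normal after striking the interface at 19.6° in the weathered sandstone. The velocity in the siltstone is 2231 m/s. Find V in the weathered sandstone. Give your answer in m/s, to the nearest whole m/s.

1626 m/s

sin 19.6° = 0.3355; sin 27.4° = 0.4602.
V₁ = V₂·(sin θ₁/sin θ₂) = 2231·(0.3355/0.4602) = 1626.23 m/s.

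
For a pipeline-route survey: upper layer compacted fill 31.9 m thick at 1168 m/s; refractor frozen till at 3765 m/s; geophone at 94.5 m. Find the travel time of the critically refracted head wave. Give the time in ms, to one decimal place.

θ_c = arcsin(V₁/V₂) = arcsin(1168/3765) = 18.07°, cos θ_c = 0.9507.
Intercept time tᵢ = 2h cos θ_c / V₁ = 2·31.9·0.9507/1168 = 0.05193 s.
t = x/V₂ + tᵢ = 94.5/3765 + 0.05193 = 0.07703 s.

77.0 ms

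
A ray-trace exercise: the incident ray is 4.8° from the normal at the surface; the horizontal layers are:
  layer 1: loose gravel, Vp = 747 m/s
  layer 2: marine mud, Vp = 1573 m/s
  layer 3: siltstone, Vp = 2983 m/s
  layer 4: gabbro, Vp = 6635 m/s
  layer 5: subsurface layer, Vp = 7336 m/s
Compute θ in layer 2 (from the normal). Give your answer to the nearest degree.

Snell's law across each interface conserves sin θ / V, so sin θ_2 = V_2·sin θ₁/V₁.
sin θ_2 = 1573 × sin 4.8° / 747 = 0.1762.
θ_2 = 10.15° from the vertical.

10°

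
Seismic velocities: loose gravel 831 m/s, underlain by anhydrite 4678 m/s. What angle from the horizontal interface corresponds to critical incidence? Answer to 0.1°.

At critical incidence the refracted ray runs along the interface (θ₂ = 90°), so sin θ_c = V₁/V₂.
θ_c = arcsin(831/4678) = arcsin 0.1776 = 10.23°.
Measured from the interface: 90° − 10.23° = 79.77°.

79.8°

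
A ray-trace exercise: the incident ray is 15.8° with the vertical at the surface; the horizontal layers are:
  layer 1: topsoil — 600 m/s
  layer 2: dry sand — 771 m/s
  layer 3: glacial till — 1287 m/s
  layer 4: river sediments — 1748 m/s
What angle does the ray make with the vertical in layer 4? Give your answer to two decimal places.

Snell's law across each interface conserves sin θ / V, so sin θ_4 = V_4·sin θ₁/V₁.
sin θ_4 = 1748 × sin 15.8° / 600 = 0.7932.
θ_4 = 52.49° from the vertical.

52.49°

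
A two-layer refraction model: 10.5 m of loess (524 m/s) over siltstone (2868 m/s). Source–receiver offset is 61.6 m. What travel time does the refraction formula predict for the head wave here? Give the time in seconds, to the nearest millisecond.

0.061 s

t = x/V₂ + 2h·√(V₂²−V₁²)/(V₁V₂).
√(V₂²−V₁²) = √(2868²−524²) = 2819.7 m/s; delay term = 2·10.5·2819.7/(524·2868) = 0.03940 s.
t = 61.6/2868 + 0.03940 = 0.06088 s.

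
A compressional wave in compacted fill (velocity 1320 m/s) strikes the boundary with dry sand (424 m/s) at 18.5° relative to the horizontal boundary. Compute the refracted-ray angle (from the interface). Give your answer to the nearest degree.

72°

Convert to the normal: θ₁ = 90° − 18.5° = 71.5°.
Snell's law: sin θ₂ = (V₂/V₁)·sin θ₁ = (424/1320)·sin 71.5° = 0.3046.
θ₂ = arcsin 0.3046 = 17.73° from the normal.
From the interface: 90° − 17.73° = 72.27°.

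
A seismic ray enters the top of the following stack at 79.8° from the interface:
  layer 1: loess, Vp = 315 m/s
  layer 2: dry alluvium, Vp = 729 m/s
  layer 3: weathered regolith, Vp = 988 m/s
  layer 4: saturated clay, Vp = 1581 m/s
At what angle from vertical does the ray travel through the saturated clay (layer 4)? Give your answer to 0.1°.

From the normal: θ₁ = 90° − 79.8° = 10.2°.
Snell's law across each interface conserves sin θ / V, so sin θ_4 = V_4·sin θ₁/V₁.
sin θ_4 = 1581 × sin 10.2° / 315 = 0.8888.
θ_4 = 62.72° from the vertical.

62.7°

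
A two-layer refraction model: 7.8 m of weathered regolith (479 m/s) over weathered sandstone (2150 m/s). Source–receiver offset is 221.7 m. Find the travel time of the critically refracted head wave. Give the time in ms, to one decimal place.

134.9 ms

θ_c = arcsin(V₁/V₂) = arcsin(479/2150) = 12.87°, cos θ_c = 0.9749.
Intercept time tᵢ = 2h cos θ_c / V₁ = 2·7.8·0.9749/479 = 0.03175 s.
t = x/V₂ + tᵢ = 221.7/2150 + 0.03175 = 0.13487 s.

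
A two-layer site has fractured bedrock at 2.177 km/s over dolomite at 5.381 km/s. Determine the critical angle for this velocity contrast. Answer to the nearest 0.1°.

At critical incidence the refracted ray runs along the interface (θ₂ = 90°), so sin θ_c = V₁/V₂.
θ_c = arcsin(2.177/5.381) = arcsin 0.4046 = 23.86°.

23.9°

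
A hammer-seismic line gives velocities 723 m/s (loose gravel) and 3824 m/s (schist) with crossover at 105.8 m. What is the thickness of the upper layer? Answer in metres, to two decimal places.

43.69 m

h = (x_cross/2)·√((V₂−V₁)/(V₂+V₁)).
(V₂−V₁)/(V₂+V₁) = (3824−723)/(3824+723) = 0.6820; √ = 0.8258.
h = (105.8/2)·0.8258 = 43.69 m.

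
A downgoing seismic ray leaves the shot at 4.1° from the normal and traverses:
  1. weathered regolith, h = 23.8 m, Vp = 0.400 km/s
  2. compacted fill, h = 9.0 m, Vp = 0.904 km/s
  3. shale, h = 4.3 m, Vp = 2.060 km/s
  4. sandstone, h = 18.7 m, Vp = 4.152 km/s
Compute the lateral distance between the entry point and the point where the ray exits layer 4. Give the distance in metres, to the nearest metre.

26 m

Apply Snell's law at each interface; in layer i the horizontal offset is hᵢ·tan θᵢ.
Layer 1: θ = 4.10°; offset = 23.8·tan 4.10° = 1.706 m.
Layer 2: sin θ = 0.904·sin 4.1°/0.400 = 0.1616, θ = 9.30°; offset = 9.0·tan 9.30° = 1.474 m.
Layer 3: sin θ = 2.060·sin 4.1°/0.400 = 0.3682, θ = 21.61°; offset = 4.3·tan 21.61° = 1.703 m.
Layer 4: sin θ = 4.152·sin 4.1°/0.400 = 0.7421, θ = 47.91°; offset = 18.7·tan 47.91° = 20.706 m.
Σ offsets = 25.589 m.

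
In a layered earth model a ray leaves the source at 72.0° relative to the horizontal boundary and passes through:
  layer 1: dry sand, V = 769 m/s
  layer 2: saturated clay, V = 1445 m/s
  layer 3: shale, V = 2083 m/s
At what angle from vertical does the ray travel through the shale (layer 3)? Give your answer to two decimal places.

From the normal: θ₁ = 90° − 72.0° = 18.0°.
Ray parameter p = sin 18.0° / 769 = 4.0184e-04 s/m.
sin θ_3 = p·V_3 = 4.0184e-04 × 2083 = 0.8370.
θ_3 = arcsin 0.8370 = 56.83°.

56.83°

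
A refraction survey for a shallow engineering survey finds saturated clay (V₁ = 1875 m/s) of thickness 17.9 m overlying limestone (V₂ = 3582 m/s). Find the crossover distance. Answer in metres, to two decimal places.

64.01 m

θ_c = arcsin(1875/3582) = 31.56°, so cos θ_c = 0.8521 and tᵢ = 2h cos θ_c/V₁ = 0.0163 s.
At crossover x/V₁ = x/V₂ + tᵢ ⇒ x = tᵢ/(1/V₁ − 1/V₂) = 0.01627/(5.3333e-04 − 2.7917e-04) = 64.01 m.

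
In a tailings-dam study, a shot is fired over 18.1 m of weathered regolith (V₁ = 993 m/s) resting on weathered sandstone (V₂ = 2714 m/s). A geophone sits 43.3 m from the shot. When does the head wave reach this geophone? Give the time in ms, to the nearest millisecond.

t = x/V₂ + 2h·√(V₂²−V₁²)/(V₁V₂).
√(V₂²−V₁²) = √(2714²−993²) = 2525.8 m/s; delay term = 2·18.1·2525.8/(993·2714) = 0.03393 s.
t = 43.3/2714 + 0.03393 = 0.04988 s.

50 ms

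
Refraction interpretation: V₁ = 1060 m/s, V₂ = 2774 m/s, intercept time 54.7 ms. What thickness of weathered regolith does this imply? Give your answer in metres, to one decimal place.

31.4 m

θ_c = arcsin(1060/2774) = 22.47°; cos θ_c = 0.9241.
tᵢ = 2h cos θ_c/V₁ ⇒ h = tᵢ·V₁/(2 cos θ_c) = 0.0547·1060/(2·0.9241) = 31.37 m.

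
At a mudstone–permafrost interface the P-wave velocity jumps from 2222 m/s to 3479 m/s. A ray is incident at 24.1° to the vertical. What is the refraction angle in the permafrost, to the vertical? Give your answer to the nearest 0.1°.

sin θ₁/V₁ = sin θ₂/V₂ ⇒ sin θ₂ = 3479·sin 24.1°/2222 = 3479·0.4083/2222 = 0.6393.
θ₂ = arcsin 0.6393 = 39.74° from the normal.

39.7°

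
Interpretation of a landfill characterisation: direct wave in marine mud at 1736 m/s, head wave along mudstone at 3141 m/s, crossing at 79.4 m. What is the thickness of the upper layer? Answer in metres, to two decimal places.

21.31 m

h = (x_cross/2)·√((V₂−V₁)/(V₂+V₁)).
(V₂−V₁)/(V₂+V₁) = (3141−1736)/(3141+1736) = 0.2881; √ = 0.5367.
h = (79.4/2)·0.5367 = 21.31 m.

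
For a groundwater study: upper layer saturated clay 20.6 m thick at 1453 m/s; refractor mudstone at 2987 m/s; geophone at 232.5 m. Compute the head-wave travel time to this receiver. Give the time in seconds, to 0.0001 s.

0.1026 s

θ_c = arcsin(V₁/V₂) = arcsin(1453/2987) = 29.11°, cos θ_c = 0.8737.
Intercept time tᵢ = 2h cos θ_c / V₁ = 2·20.6·0.8737/1453 = 0.02477 s.
t = x/V₂ + tᵢ = 232.5/2987 + 0.02477 = 0.10261 s.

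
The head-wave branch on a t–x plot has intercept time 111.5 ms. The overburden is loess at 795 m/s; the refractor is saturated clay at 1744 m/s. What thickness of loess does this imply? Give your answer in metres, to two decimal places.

49.80 m

h = tᵢ·V₁·V₂ / (2·√(V₂²−V₁²)).
√(V₂²−V₁²) = √(1744² − 795²) = 1552.3 m/s.
h = 0.1115 s × 795 × 1744 / (2 × 1552.3) = 49.80 m.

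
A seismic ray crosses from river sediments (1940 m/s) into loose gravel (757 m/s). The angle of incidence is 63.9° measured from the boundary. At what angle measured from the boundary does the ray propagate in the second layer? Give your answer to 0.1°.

80.1°

Angle from the normal: 90° − 63.9° = 26.1°.
sin θ₁/V₁ = sin θ₂/V₂ ⇒ sin θ₂ = 757·sin 26.1°/1940 = 757·0.4399/1940 = 0.1717.
θ₂ = sin⁻¹(0.1717) = 9.88° (from vertical).
From the interface: 90° − 9.88° = 80.12°.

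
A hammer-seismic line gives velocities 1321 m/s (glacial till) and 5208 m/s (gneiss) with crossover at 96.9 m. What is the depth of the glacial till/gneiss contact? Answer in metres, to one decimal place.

x_cross = 2h·√((V₂+V₁)/(V₂−V₁)) → h = x_cross / (2·√((V₂+V₁)/(V₂−V₁))).
√((V₂+V₁)/(V₂−V₁)) = √((5208+1321)/(5208−1321)) = 1.2960.
h = 96.9 / (2·1.2960) = 37.38 m.

37.4 m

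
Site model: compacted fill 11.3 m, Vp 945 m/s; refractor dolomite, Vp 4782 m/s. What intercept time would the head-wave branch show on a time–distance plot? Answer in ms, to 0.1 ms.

23.4 ms

tᵢ = 2h·√(V₂²−V₁²)/(V₁V₂).
√(V₂²−V₁²) = √(4782²−945²) = 4687.7 m/s.
tᵢ = 2·11.3·4687.7/(945·4782) = 0.02344 s.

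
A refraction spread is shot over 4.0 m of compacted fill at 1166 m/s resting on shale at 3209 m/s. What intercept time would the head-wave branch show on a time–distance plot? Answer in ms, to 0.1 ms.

6.4 ms

tᵢ = 2h·√(V₂²−V₁²)/(V₁V₂).
√(V₂²−V₁²) = √(3209²−1166²) = 2989.7 m/s.
tᵢ = 2·4.0·2989.7/(1166·3209) = 0.00639 s.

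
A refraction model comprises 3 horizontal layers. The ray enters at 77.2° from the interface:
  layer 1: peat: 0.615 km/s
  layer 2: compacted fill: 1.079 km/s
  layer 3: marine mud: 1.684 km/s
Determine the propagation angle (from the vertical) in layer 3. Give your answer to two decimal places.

From the normal: θ₁ = 90° − 77.2° = 12.8°.
Ray parameter p = sin 12.8° / 0.615 = 3.6024e-01 s/km.
sin θ_3 = p·V_3 = 3.6024e-01 × 1.684 = 0.6066.
θ_3 = 37.35° from the vertical.

37.35°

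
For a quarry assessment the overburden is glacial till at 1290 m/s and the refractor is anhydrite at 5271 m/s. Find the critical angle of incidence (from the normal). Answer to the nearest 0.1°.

Critical incidence: sin θ_c = V₁/V₂ = 1290/5271 = 0.2447.
θ_c = arcsin 0.2447 = 14.17°.

14.2°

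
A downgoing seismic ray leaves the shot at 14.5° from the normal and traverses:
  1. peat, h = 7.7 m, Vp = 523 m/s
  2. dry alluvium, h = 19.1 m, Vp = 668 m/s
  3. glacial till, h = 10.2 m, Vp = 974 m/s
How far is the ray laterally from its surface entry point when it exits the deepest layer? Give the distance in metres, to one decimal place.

13.8 m

Apply Snell's law at each interface; in layer i the horizontal offset is hᵢ·tan θᵢ.
Layer 1: θ = 14.50°; offset = 7.7·tan 14.50° = 1.991 m.
Layer 2: sin θ = 668·sin 14.5°/523 = 0.3198, θ = 18.65°; offset = 19.1·tan 18.65° = 6.447 m.
Layer 3: sin θ = 974·sin 14.5°/523 = 0.4663, θ = 27.79°; offset = 10.2·tan 27.79° = 5.376 m.
Σ offsets = 13.814 m.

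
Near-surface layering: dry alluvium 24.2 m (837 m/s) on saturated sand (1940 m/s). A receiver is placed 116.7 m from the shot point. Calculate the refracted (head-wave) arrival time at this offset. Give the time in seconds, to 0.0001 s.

0.1123 s

θ_c = arcsin(V₁/V₂) = arcsin(837/1940) = 25.56°, cos θ_c = 0.9021.
Intercept time tᵢ = 2h cos θ_c / V₁ = 2·24.2·0.9021/837 = 0.05217 s.
t = x/V₂ + tᵢ = 116.7/1940 + 0.05217 = 0.11232 s.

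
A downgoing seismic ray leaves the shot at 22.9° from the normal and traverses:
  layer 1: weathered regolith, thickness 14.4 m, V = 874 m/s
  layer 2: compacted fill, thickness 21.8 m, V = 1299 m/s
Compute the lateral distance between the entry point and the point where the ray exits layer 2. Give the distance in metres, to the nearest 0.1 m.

p = sin θ₁/V₁ = sin 22.9°/874 = 4.4522e-04 s/m is conserved through the stack.
Layer 1: θ = 22.90°; offset = 14.4·tan 22.90° = 6.083 m.
Layer 2: sin θ = p·1299 = 0.5783 → θ = 35.33°; offset = 21.8·tan 35.33° = 15.455 m.
Total horizontal offset = 21.538 m.

21.5 m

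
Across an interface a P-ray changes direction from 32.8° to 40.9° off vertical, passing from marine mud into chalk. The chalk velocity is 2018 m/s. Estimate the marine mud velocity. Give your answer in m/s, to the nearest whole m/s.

sin 32.8° = 0.5417; sin 40.9° = 0.6547.
V₁ = V₂·(sin θ₁/sin θ₂) = 2018·(0.5417/0.6547) = 1669.62 m/s.

1670 m/s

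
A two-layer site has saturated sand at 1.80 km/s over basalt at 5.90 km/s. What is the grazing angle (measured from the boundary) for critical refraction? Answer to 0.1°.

Critical incidence: sin θ_c = V₁/V₂ = 1.80/5.90 = 0.3051.
θ_c = arcsin 0.3051 = 17.76°.
Measured from the interface: 90° − 17.76° = 72.24°.

72.2°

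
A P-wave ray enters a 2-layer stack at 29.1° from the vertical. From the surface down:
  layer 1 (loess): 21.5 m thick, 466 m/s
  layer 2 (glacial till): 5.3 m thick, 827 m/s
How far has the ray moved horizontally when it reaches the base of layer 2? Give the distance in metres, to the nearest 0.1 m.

21.0 m

Ray parameter p = sin 29.1° / 466 m/s = 1.0436e-03 s/m.
Layer 1: θ = 29.10°; offset = 21.5·tan 29.10° = 11.967 m.
Layer 2: sin θ = p·827 = 0.8631 → θ = 59.67°; offset = 5.3·tan 59.67° = 9.057 m.
Σ offsets = 21.024 m.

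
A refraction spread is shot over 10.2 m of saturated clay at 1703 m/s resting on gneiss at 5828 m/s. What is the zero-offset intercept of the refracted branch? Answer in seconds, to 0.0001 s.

tᵢ = 2h·√(V₂²−V₁²)/(V₁V₂).
√(V₂²−V₁²) = √(5828²−1703²) = 5573.6 m/s.
tᵢ = 2·10.2·5573.6/(1703·5828) = 0.01146 s.

0.0115 s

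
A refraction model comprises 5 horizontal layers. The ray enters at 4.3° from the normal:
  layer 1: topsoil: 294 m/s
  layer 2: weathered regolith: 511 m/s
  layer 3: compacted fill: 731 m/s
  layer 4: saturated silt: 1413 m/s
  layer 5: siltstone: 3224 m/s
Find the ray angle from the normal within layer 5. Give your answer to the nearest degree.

Ray parameter p = sin 4.3° / 294 = 2.5503e-04 s/m.
sin θ_5 = p·V_5 = 2.5503e-04 × 3224 = 0.8222.
θ_5 = arcsin 0.8222 = 55.31°.

55°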